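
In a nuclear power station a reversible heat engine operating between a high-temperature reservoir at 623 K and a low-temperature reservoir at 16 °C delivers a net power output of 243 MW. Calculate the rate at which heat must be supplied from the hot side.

Q̇_H ≈ 453.5 MW

T_C = 16 °C → 16 + 273.15 = 289.15 K.
Carnot efficiency: η = 1 − T_C/T_H = 1 − 289.15/623.00 = 0.5359.
Q_H = W/η = 243/0.5359 = 453.5 MW.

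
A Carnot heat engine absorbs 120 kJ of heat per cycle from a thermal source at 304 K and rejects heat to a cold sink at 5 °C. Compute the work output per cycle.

T_C = 5 °C → 5 + 273.15 = 278.15 K.
Carnot efficiency: η = 1 − T_C/T_H = 1 − 278.15/304.00 = 0.0850.
W = η·Q_H = 0.0850 × 120 = 10.2 kJ.

W ≈ 10.2 kJ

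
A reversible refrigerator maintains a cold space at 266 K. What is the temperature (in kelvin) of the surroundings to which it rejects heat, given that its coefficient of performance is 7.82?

COP_R = T_C/(T_H − T_C) ⇒ T_H = T_C·(1 + 1/COP_R) = 266.00 × (1 + 1/7.82) = 300 K.

T_H ≈ 300 K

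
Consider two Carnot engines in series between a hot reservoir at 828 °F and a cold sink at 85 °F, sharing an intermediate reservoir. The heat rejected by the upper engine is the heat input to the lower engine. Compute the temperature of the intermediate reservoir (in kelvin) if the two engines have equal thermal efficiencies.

T_m ≈ 465 K

T_H = 828 °F → (828 − 32) × 5/9 = 442.22 °C = 715.37 K.
T_C = 85 °F → (85 − 32) × 5/9 = 29.44 °C = 302.59 K.
Equal efficiencies require 1 − T_m/T_H = 1 − T_C/T_m, i.e. T_m/T_H = T_C/T_m, so T_m = √(T_H·T_C) = √(715.37 × 302.59) = 465 K.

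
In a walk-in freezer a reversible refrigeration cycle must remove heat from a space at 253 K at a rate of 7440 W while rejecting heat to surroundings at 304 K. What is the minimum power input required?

Carnot COP: COP_R = T_C/(T_H − T_C) = 253.00/51.00 = 4.9608.
W = Q_C/COP_R = 7440/4.9608 = 1500 W.

Ẇ_in ≈ 1500 W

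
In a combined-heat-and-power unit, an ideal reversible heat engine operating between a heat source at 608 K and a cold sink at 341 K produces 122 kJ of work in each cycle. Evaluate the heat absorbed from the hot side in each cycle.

Q_H ≈ 278 kJ

Since the cycle is reversible, η = 1 − T_C/T_H = 1 − 341.00/608.00 = 0.4391.
Q_H = W/η = 122/0.4391 = 278 kJ.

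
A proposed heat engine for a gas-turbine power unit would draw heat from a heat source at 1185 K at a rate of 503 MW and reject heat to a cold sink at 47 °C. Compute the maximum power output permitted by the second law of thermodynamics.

T_C = 47 °C → 47 + 273.15 = 320.15 K.
By the Carnot theorem, η_max = 1 − T_C/T_H = 1 − 320.15/1185.00 = 0.7298.
W_max = η_max · Q_H = 0.7298 × 503 = 367 MW.

Ẇ_max ≈ 367 MW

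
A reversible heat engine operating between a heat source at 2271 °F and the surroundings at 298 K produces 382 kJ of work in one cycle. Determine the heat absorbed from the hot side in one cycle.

Q_H ≈ 475 kJ

T_H = 2271 °F → (2271 − 32) × 5/9 = 1243.89 °C = 1517.04 K.
Carnot efficiency: η = 1 − T_C/T_H = 1 − 298.00/1517.04 = 0.8036.
Q_H = W/η = 382/0.8036 = 475 kJ.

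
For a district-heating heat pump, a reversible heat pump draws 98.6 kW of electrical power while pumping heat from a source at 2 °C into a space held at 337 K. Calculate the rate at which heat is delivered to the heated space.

T_C = 2 °C → 2 + 273.15 = 275.15 K.
Reversible heating COP: COP_HP = T_H/(T_H − T_C) = 337.00/61.85 = 5.4487.
Q_H = COP_HP · W = 5.4487 × 98.6 = 537 kW.

Q̇_H ≈ 537 kW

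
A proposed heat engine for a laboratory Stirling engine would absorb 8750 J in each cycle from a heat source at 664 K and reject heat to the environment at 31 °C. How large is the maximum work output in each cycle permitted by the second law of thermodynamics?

W_max ≈ 4742 J

T_C = 31 °C → 31 + 273.15 = 304.15 K.
No engine can exceed the Carnot limit: η_max = 1 − T_C/T_H = 1 − 304.15/664.00 = 0.5419.
W_max = η_max · Q_H = 0.5419 × 8750 = 4742 J.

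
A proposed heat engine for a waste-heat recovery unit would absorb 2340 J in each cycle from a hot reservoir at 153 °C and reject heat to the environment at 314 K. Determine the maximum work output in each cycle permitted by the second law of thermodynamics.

T_H = 153 °C → 153 + 273.15 = 426.15 K.
No engine can exceed the Carnot limit: η_max = 1 − T_C/T_H = 1 − 314.00/426.15 = 0.2632.
W_max = η_max · Q_H = 0.2632 × 2340 = 616 J.

W_max ≈ 616 J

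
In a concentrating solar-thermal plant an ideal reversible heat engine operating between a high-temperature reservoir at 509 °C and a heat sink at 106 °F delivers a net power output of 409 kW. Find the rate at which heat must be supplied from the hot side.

T_H = 509 °C → 509 + 273.15 = 782.15 K.
T_C = 106 °F → (106 − 32) × 5/9 = 41.11 °C = 314.26 K.
Since the cycle is reversible, η = 1 − T_C/T_H = 1 − 314.26/782.15 = 0.5982.
Q_H = W/η = 409/0.5982 = 683.7 kW.

Q̇_H ≈ 683.7 kW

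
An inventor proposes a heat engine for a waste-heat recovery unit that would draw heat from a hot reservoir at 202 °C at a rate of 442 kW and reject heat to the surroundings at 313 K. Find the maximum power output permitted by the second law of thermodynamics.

T_H = 202 °C → 202 + 273.15 = 475.15 K.
The second-law ceiling is the Carnot efficiency, η_max = 1 − T_C/T_H = 1 − 313.00/475.15 = 0.3413.
W_max = η_max · Q_H = 0.3413 × 442 = 150.8 kW.

Ẇ_max ≈ 150.8 kW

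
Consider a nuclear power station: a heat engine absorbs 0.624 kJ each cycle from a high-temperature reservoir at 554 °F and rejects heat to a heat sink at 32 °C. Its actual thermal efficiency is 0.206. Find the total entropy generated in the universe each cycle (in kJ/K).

T_H = 554 °F → (554 − 32) × 5/9 = 290.00 °C = 563.15 K.
T_C = 32 °C → 32 + 273.15 = 305.15 K.
W = η·Q_H = 0.206 × 0.624 = 0.1285 kJ, so Q_C = Q_H − W = 0.4955 kJ.
Reservoir entropy changes: ΔS_H = −Q_H/T_H = −0.624/563.15 = -0.001108 kJ/K and ΔS_C = +Q_C/T_C = 0.4955/305.15 = 0.001624 kJ/K.
ΔS_univ = −Q_H/T_H + Q_C/T_C = 5.16e-04 kJ/K (> 0, since η = 0.206 < η_Carnot = 0.458).

ΔS_univ ≈ 5.16e-04 kJ/K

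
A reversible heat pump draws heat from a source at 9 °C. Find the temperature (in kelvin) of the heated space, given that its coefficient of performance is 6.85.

T_C = 9 °C → 9 + 273.15 = 282.15 K.
COP_HP = T_H/(T_H − T_C) ⇒ T_H = T_C·COP_HP/(COP_HP − 1) = 282.15 × 6.85/(6.85 − 1) = 330.4 K.

T_H ≈ 330.4 K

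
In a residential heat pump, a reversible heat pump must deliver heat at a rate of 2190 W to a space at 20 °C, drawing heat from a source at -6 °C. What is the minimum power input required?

Ẇ_in ≈ 194.2 W

T_H = 20 °C → 20 + 273.15 = 293.15 K.
T_C = -6 °C → -6 + 273.15 = 267.15 K.
Reversible heating COP: COP_HP = T_H/(T_H − T_C) = 293.15/26.00 = 11.2750.
W = Q_H/COP_HP = 2190/11.2750 = 194.2 W.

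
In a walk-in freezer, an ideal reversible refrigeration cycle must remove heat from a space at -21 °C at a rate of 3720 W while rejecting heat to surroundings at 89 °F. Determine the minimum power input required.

Ẇ_in ≈ 777.0 W

T_H = 89 °F → (89 − 32) × 5/9 = 31.67 °C = 304.82 K.
T_C = -21 °C → -21 + 273.15 = 252.15 K.
The reversible coefficient of performance is COP_R = T_C/(T_H − T_C) = 252.15/52.67 = 4.7877.
W = Q_C/COP_R = 3720/4.7877 = 777.0 W.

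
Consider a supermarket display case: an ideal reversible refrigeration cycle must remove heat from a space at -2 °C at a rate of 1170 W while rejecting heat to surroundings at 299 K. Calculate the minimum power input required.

T_C = -2 °C → -2 + 273.15 = 271.15 K.
Carnot COP: COP_R = T_C/(T_H − T_C) = 271.15/27.85 = 9.7361.
W = Q_C/COP_R = 1170/9.7361 = 120.2 W.

Ẇ_in ≈ 120.2 W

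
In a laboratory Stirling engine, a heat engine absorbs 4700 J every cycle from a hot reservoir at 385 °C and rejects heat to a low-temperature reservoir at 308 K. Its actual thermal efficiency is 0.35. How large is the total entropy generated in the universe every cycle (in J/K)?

T_H = 385 °C → 385 + 273.15 = 658.15 K.
W = η·Q_H = 0.35 × 4700 = 1645 J, so Q_C = Q_H − W = 3055 J.
The hot reservoir loses entropy Q_H/T_H = 4700/658.15 = 7.141 J/K; the cold reservoir gains Q_C/T_C = 3055/308.00 = 9.919 J/K.
ΔS_univ = −Q_H/T_H + Q_C/T_C = 2.78 J/K (> 0, since η = 0.35 < η_Carnot = 0.532).

ΔS_univ ≈ 2.78 J/K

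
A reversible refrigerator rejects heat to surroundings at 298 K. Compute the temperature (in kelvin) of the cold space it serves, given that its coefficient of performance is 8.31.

T_C ≈ 266 K

COP_R = T_C/(T_H − T_C) ⇒ T_C = T_H·COP_R/(1 + COP_R) = 298.00 × 8.31/(1 + 8.31) = 266 K.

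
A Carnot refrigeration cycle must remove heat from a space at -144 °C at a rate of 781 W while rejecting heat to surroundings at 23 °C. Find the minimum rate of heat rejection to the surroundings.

Q̇_H ≈ 1790 W

T_H = 23 °C → 23 + 273.15 = 296.15 K.
T_C = -144 °C → -144 + 273.15 = 129.15 K.
For a reversible cycle Q_H/Q_C = T_H/T_C, so Q_H = Q_C·T_H/T_C = 781 × 296.15/129.15 = 1790 W.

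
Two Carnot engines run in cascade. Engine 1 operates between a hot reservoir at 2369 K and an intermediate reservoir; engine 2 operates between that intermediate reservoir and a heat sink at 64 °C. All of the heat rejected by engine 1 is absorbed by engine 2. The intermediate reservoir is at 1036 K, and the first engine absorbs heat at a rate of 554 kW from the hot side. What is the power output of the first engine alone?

T_C = 64 °C → 64 + 273.15 = 337.15 K.
First-stage efficiency η₁ = 1 − T_m/T_H = 1 − 1036.00/2369.00 = 0.5627.
W₁ = η₁·Q_H = 0.5627 × 554 = 311.7 kW.

Ẇ₁ ≈ 311.7 kW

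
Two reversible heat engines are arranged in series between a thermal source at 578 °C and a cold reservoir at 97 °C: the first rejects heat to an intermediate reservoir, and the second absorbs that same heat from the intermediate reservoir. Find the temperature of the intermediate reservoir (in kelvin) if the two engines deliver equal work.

T_H = 578 °C → 578 + 273.15 = 851.15 K.
T_C = 97 °C → 97 + 273.15 = 370.15 K.
For reversible stages Q_m = Q_H·(T_m/T_H). Setting W₁ = Q_H(1 − T_m/T_H) equal to W₂ = Q_m(1 − T_C/T_m) = Q_H·(T_m − T_C)/T_H gives T_H − T_m = T_m − T_C, so T_m = (T_H + T_C)/2 = (851.15 + 370.15)/2 = 611 K.

T_m ≈ 611 K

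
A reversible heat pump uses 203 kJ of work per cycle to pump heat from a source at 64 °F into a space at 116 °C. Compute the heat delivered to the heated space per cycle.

T_H = 116 °C → 116 + 273.15 = 389.15 K.
T_C = 64 °F → (64 − 32) × 5/9 = 17.78 °C = 290.93 K.
For a reversible heat pump, COP_HP = T_H/(T_H − T_C) = 389.15/98.22 = 3.9619.
Q_H = COP_HP · W = 3.9619 × 203 = 804.3 kJ.

Q_H ≈ 804.3 kJ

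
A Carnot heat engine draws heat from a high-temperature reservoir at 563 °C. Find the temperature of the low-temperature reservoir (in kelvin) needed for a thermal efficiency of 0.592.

T_H = 563 °C → 563 + 273.15 = 836.15 K.
From η = 1 − T_C/T_H, T_C = T_H·(1 − η) = 836.15 × (1 − 0.592) = 341 K.

T_C ≈ 341 K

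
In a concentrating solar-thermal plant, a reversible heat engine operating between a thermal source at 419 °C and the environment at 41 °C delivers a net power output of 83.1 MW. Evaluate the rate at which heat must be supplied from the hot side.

T_H = 419 °C → 419 + 273.15 = 692.15 K.
T_C = 41 °C → 41 + 273.15 = 314.15 K.
η_rev = 1 − T_C/T_H = 1 − 314.15/692.15 = 0.5461.
Q_H = W/η = 83.1/0.5461 = 152.2 MW.

Q̇_H ≈ 152.2 MW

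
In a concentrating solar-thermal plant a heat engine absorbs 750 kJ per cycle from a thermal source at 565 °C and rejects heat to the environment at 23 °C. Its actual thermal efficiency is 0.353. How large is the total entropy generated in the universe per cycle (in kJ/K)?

ΔS_univ ≈ 0.744 kJ/K

T_H = 565 °C → 565 + 273.15 = 838.15 K.
T_C = 23 °C → 23 + 273.15 = 296.15 K.
W = η·Q_H = 0.353 × 750 = 264.8 kJ, so Q_C = Q_H − W = 485.2 kJ.
The hot reservoir loses entropy Q_H/T_H = 750/838.15 = 0.8948 kJ/K; the cold reservoir gains Q_C/T_C = 485.2/296.15 = 1.639 kJ/K.
ΔS_univ = −Q_H/T_H + Q_C/T_C = 0.744 kJ/K (> 0, since η = 0.353 < η_Carnot = 0.647).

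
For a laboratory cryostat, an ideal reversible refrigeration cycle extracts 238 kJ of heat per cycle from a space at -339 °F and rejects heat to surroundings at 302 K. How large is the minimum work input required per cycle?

W_in ≈ 834 kJ

T_C = -339 °F → (-339 − 32) × 5/9 = -206.11 °C = 67.04 K.
The reversible coefficient of performance is COP_R = T_C/(T_H − T_C) = 67.04/234.96 = 0.2853.
W = Q_C/COP_R = 238/0.2853 = 834 kJ.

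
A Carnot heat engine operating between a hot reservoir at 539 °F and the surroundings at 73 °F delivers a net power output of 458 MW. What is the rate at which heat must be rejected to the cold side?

Q̇_C ≈ 523.5 MW

T_H = 539 °F → (539 − 32) × 5/9 = 281.67 °C = 554.82 K.
T_C = 73 °F → (73 − 32) × 5/9 = 22.78 °C = 295.93 K.
For a reversible engine, η = 1 − T_C/T_H = 1 − 295.93/554.82 = 0.4666.
Since Q_C/Q_H = T_C/T_H and Q_H = W/η, Q_C = W·T_C/(T_H − T_C) = 458 × 295.93/258.89 = 523.5 MW.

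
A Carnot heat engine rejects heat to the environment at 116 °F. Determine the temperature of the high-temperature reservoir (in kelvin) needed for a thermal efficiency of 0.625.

T_H ≈ 852.8 K

T_C = 116 °F → (116 − 32) × 5/9 = 46.67 °C = 319.82 K.
From η = 1 − T_C/T_H, solving for T_H gives T_H = T_C/(1 − η) = 319.82/(1 − 0.625) = 852.8 K.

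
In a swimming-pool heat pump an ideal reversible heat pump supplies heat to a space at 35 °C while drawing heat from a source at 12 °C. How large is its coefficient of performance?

COP_HP ≈ 13.4

T_H = 35 °C → 35 + 273.15 = 308.15 K.
T_C = 12 °C → 12 + 273.15 = 285.15 K.
For a reversible heat pump, COP_HP = T_H/(T_H − T_C) = 308.15/(308.15 − 285.15) = 13.4.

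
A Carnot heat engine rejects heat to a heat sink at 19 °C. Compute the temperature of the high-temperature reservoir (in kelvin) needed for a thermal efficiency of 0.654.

T_H ≈ 844 K

T_C = 19 °C → 19 + 273.15 = 292.15 K.
From η = 1 − T_C/T_H, solving for T_H gives T_H = T_C/(1 − η) = 292.15/(1 − 0.654) = 844 K.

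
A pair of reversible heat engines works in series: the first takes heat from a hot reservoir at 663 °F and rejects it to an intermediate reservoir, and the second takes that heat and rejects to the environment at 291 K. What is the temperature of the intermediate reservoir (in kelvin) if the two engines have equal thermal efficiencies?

T_m ≈ 426 K

T_H = 663 °F → (663 − 32) × 5/9 = 350.56 °C = 623.71 K.
Equal efficiencies require 1 − T_m/T_H = 1 − T_C/T_m, i.e. T_m/T_H = T_C/T_m, so T_m = √(T_H·T_C) = √(623.71 × 291.00) = 426 K.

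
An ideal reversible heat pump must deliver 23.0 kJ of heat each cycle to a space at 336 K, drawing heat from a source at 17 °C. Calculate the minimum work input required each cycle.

T_C = 17 °C → 17 + 273.15 = 290.15 K.
For a reversible heat pump, COP_HP = T_H/(T_H − T_C) = 336.00/45.85 = 7.3282.
W = Q_H/COP_HP = 23.0/7.3282 = 3.14 kJ.

W_in ≈ 3.14 kJ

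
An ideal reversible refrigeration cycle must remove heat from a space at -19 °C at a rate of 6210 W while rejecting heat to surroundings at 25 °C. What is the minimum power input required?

Ẇ_in ≈ 1080 W

T_H = 25 °C → 25 + 273.15 = 298.15 K.
T_C = -19 °C → -19 + 273.15 = 254.15 K.
COP_R = T_C/(T_H − T_C) = 254.15/44.00 = 5.7761.
W = Q_C/COP_R = 6210/5.7761 = 1080 W.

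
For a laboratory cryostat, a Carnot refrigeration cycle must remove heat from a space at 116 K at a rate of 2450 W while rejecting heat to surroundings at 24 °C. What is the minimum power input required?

Ẇ_in ≈ 3830 W

T_H = 24 °C → 24 + 273.15 = 297.15 K.
Carnot COP: COP_R = T_C/(T_H − T_C) = 116.00/181.15 = 0.6404.
W = Q_C/COP_R = 2450/0.6404 = 3830 W.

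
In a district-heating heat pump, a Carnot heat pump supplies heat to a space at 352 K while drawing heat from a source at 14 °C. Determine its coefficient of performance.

COP_HP ≈ 5.43

T_C = 14 °C → 14 + 273.15 = 287.15 K.
COP_HP = T_H/(T_H − T_C) = 352.00/(352.00 − 287.15) = 5.43.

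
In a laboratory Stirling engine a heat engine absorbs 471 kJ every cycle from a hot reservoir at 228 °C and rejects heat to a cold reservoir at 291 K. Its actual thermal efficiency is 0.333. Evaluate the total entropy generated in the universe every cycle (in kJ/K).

T_H = 228 °C → 228 + 273.15 = 501.15 K.
W = η·Q_H = 0.333 × 471 = 156.8 kJ, so Q_C = Q_H − W = 314.2 kJ.
Reservoir entropy changes: ΔS_H = −Q_H/T_H = −471/501.15 = -0.9398 kJ/K and ΔS_C = +Q_C/T_C = 314.2/291.00 = 1.080 kJ/K.
ΔS_univ = −Q_H/T_H + Q_C/T_C = 0.140 kJ/K (> 0, since η = 0.333 < η_Carnot = 0.419).

ΔS_univ ≈ 0.140 kJ/K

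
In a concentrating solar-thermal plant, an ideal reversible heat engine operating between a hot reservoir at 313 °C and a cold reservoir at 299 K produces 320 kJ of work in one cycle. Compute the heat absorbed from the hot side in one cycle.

T_H = 313 °C → 313 + 273.15 = 586.15 K.
Since the cycle is reversible, η = 1 − T_C/T_H = 1 − 299.00/586.15 = 0.4899.
Q_H = W/η = 320/0.4899 = 653.2 kJ.

Q_H ≈ 653.2 kJ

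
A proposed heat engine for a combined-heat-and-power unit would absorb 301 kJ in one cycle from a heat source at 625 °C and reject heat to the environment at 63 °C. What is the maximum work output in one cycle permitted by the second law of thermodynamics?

W_max ≈ 188.3 kJ

T_H = 625 °C → 625 + 273.15 = 898.15 K.
T_C = 63 °C → 63 + 273.15 = 336.15 K.
No engine can exceed the Carnot limit: η_max = 1 − T_C/T_H = 1 − 336.15/898.15 = 0.6257.
W_max = η_max · Q_H = 0.6257 × 301 = 188.3 kJ.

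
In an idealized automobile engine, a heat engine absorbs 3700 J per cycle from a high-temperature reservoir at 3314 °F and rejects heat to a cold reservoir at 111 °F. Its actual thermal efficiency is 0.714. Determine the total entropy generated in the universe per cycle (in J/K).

ΔS_univ ≈ 1.57 J/K

T_H = 3314 °F → (3314 − 32) × 5/9 = 1823.33 °C = 2096.48 K.
T_C = 111 °F → (111 − 32) × 5/9 = 43.89 °C = 317.04 K.
W = η·Q_H = 0.714 × 3700 = 2642 J, so Q_C = Q_H − W = 1058 J.
The hot reservoir loses entropy Q_H/T_H = 3700/2096.48 = 1.765 J/K; the cold reservoir gains Q_C/T_C = 1058/317.04 = 3.338 J/K.
ΔS_univ = −Q_H/T_H + Q_C/T_C = 1.57 J/K (> 0, since η = 0.714 < η_Carnot = 0.849).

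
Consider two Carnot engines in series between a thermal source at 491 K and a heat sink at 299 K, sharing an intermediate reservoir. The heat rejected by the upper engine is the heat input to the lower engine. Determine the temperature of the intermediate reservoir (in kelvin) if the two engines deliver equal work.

For reversible stages Q_m = Q_H·(T_m/T_H). Setting W₁ = Q_H(1 − T_m/T_H) equal to W₂ = Q_m(1 − T_C/T_m) = Q_H·(T_m − T_C)/T_H gives T_H − T_m = T_m − T_C, so T_m = (T_H + T_C)/2 = (491.00 + 299.00)/2 = 395 K.

T_m ≈ 395 K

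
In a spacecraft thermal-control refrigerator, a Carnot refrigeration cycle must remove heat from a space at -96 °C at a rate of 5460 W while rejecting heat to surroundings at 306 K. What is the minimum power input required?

Ẇ_in ≈ 3970 W

T_C = -96 °C → -96 + 273.15 = 177.15 K.
Carnot COP: COP_R = T_C/(T_H − T_C) = 177.15/128.85 = 1.3749.
W = Q_C/COP_R = 5460/1.3749 = 3970 W.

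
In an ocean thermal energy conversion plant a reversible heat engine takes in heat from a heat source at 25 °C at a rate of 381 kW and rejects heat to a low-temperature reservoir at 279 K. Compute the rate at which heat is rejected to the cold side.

Q̇_C ≈ 357 kW

T_H = 25 °C → 25 + 273.15 = 298.15 K.
Since the cycle is reversible, η = 1 − T_C/T_H = 1 − 279.00/298.15 = 0.0642.
For a reversible cycle Q_C/Q_H = T_C/T_H, so Q_C = 381 × 279.00/298.15 = 357 kW.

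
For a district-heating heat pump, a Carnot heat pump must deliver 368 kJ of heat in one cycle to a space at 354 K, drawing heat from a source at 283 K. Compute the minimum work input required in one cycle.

COP_HP = T_H/(T_H − T_C) = 354.00/71.00 = 4.9859.
W = Q_H/COP_HP = 368/4.9859 = 73.8 kJ.

W_in ≈ 73.8 kJ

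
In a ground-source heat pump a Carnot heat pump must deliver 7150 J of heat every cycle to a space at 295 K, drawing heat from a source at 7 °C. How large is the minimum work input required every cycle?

T_C = 7 °C → 7 + 273.15 = 280.15 K.
For a reversible heat pump, COP_HP = T_H/(T_H − T_C) = 295.00/14.85 = 19.8653.
W = Q_H/COP_HP = 7150/19.8653 = 360 J.

W_in ≈ 360 J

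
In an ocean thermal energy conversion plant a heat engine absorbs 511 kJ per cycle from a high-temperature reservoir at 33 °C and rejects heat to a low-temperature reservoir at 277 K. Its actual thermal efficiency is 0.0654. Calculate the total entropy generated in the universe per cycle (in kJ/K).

T_H = 33 °C → 33 + 273.15 = 306.15 K.
W = η·Q_H = 0.0654 × 511 = 33.42 kJ, so Q_C = Q_H − W = 477.6 kJ.
Reservoir entropy changes: ΔS_H = −Q_H/T_H = −511/306.15 = -1.669 kJ/K and ΔS_C = +Q_C/T_C = 477.6/277.00 = 1.724 kJ/K.
ΔS_univ = −Q_H/T_H + Q_C/T_C = 0.0550 kJ/K (> 0, since η = 0.0654 < η_Carnot = 0.095).

ΔS_univ ≈ 0.0550 kJ/K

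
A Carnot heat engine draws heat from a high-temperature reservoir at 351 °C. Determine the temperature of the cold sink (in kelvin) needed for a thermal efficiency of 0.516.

T_H = 351 °C → 351 + 273.15 = 624.15 K.
From η = 1 − T_C/T_H, T_C = T_H·(1 − η) = 624.15 × (1 − 0.516) = 302.1 K.

T_C ≈ 302.1 K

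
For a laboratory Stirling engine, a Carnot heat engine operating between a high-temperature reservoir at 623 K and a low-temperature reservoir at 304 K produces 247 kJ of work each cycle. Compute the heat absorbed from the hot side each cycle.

Since the cycle is reversible, η = 1 − T_C/T_H = 1 − 304.00/623.00 = 0.5120.
Q_H = W/η = 247/0.5120 = 482.4 kJ.

Q_H ≈ 482.4 kJ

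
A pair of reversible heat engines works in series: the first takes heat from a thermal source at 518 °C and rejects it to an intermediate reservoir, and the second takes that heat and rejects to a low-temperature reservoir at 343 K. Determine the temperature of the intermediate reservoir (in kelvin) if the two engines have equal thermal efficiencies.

T_H = 518 °C → 518 + 273.15 = 791.15 K.
Equal efficiencies require 1 − T_m/T_H = 1 − T_C/T_m, i.e. T_m/T_H = T_C/T_m, so T_m = √(T_H·T_C) = √(791.15 × 343.00) = 521 K.

T_m ≈ 521 K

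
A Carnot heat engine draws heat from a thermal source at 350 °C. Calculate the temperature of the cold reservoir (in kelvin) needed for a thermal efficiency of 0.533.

T_H = 350 °C → 350 + 273.15 = 623.15 K.
From η = 1 − T_C/T_H, T_C = T_H·(1 − η) = 623.15 × (1 − 0.533) = 291 K.

T_C ≈ 291 K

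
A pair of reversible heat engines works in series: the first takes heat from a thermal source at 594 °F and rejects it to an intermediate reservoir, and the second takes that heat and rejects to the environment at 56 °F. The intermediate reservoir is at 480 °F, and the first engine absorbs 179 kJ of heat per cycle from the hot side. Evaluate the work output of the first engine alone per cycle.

W₁ ≈ 19.4 kJ

T_H = 594 °F → (594 − 32) × 5/9 = 312.22 °C = 585.37 K.
T_C = 56 °F → (56 − 32) × 5/9 = 13.33 °C = 286.48 K.
T_m = 480 °F → (480 − 32) × 5/9 = 248.89 °C = 522.04 K.
First-stage efficiency η₁ = 1 − T_m/T_H = 1 − 522.04/585.37 = 0.1082.
W₁ = η₁·Q_H = 0.1082 × 179 = 19.4 kJ.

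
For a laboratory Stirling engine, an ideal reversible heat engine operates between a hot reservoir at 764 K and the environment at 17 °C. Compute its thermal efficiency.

η ≈ 0.620

T_C = 17 °C → 17 + 273.15 = 290.15 K.
The Carnot efficiency is η = 1 − T_C/T_H = 1 − 290.15/764.00 = 0.620.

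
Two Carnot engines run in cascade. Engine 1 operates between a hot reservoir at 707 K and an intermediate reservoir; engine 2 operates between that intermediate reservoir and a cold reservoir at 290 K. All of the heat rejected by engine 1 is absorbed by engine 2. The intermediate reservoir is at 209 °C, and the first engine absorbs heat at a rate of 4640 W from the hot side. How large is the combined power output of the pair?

Ẇ_total ≈ 2740 W

Two reversible stages in series are equivalent to a single Carnot engine between T_H and T_C, so η_total = 1 − T_C/T_H = 1 − 290.00/707.00 = 0.5898.
W_total = η_total · Q_H = 0.5898 × 4640 = 2740 W.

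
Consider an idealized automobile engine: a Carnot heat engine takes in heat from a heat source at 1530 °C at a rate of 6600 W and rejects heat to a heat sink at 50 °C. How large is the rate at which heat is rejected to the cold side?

T_H = 1530 °C → 1530 + 273.15 = 1803.15 K.
T_C = 50 °C → 50 + 273.15 = 323.15 K.
The Carnot efficiency is η = 1 − T_C/T_H = 1 − 323.15/1803.15 = 0.8208.
For a reversible cycle Q_C/Q_H = T_C/T_H, so Q_C = 6600 × 323.15/1803.15 = 1180 W.

Q̇_C ≈ 1180 W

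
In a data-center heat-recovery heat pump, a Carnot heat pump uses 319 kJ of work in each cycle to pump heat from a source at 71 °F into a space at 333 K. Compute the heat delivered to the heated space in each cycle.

T_C = 71 °F → (71 − 32) × 5/9 = 21.67 °C = 294.82 K.
COP_HP = T_H/(T_H − T_C) = 333.00/38.18 = 8.7211.
Q_H = COP_HP · W = 8.7211 × 319 = 2782 kJ.

Q_H ≈ 2782 kJ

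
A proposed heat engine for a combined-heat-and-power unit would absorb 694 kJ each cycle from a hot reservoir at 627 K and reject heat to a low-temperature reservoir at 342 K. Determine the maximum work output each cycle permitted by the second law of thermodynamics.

No engine can exceed the Carnot limit: η_max = 1 − T_C/T_H = 1 − 342.00/627.00 = 0.4545.
W_max = η_max · Q_H = 0.4545 × 694 = 315 kJ.

W_max ≈ 315 kJ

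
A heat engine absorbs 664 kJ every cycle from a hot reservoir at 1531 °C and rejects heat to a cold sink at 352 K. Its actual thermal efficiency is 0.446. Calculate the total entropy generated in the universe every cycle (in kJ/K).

ΔS_univ ≈ 0.677 kJ/K

T_H = 1531 °C → 1531 + 273.15 = 1804.15 K.
W = η·Q_H = 0.446 × 664 = 296.1 kJ, so Q_C = Q_H − W = 367.9 kJ.
Reservoir entropy changes: ΔS_H = −Q_H/T_H = −664/1804.15 = -0.3680 kJ/K and ΔS_C = +Q_C/T_C = 367.9/352.00 = 1.045 kJ/K.
ΔS_univ = −Q_H/T_H + Q_C/T_C = 0.677 kJ/K (> 0, since η = 0.446 < η_Carnot = 0.805).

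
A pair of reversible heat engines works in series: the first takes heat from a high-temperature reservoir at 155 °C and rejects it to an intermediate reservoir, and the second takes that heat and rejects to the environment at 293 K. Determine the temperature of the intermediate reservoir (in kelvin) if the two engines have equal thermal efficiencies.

T_m ≈ 354 K

T_H = 155 °C → 155 + 273.15 = 428.15 K.
Equal efficiencies require 1 − T_m/T_H = 1 − T_C/T_m, i.e. T_m/T_H = T_C/T_m, so T_m = √(T_H·T_C) = √(428.15 × 293.00) = 354 K.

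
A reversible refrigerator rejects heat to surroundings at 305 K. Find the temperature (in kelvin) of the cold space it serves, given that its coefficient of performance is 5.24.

T_C ≈ 256.1 K

COP_R = T_C/(T_H − T_C) ⇒ T_C = T_H·COP_R/(1 + COP_R) = 305.00 × 5.24/(1 + 5.24) = 256.1 K.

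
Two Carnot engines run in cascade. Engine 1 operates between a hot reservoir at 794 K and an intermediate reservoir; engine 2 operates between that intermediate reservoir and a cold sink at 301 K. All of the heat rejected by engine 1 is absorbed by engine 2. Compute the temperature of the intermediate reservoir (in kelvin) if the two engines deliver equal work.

For reversible stages Q_m = Q_H·(T_m/T_H). Setting W₁ = Q_H(1 − T_m/T_H) equal to W₂ = Q_m(1 − T_C/T_m) = Q_H·(T_m − T_C)/T_H gives T_H − T_m = T_m − T_C, so T_m = (T_H + T_C)/2 = (794.00 + 301.00)/2 = 548 K.

T_m ≈ 548 K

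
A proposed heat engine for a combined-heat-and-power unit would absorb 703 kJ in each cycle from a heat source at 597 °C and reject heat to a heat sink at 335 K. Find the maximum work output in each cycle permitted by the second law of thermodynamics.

T_H = 597 °C → 597 + 273.15 = 870.15 K.
The upper bound on efficiency is η_max = 1 − T_C/T_H = 1 − 335.00/870.15 = 0.6150.
W_max = η_max · Q_H = 0.6150 × 703 = 432 kJ.

W_max ≈ 432 kJ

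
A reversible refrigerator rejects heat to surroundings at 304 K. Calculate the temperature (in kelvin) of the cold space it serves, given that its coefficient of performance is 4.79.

COP_R = T_C/(T_H − T_C) ⇒ T_C = T_H·COP_R/(1 + COP_R) = 304.00 × 4.79/(1 + 4.79) = 251 K.

T_C ≈ 251 K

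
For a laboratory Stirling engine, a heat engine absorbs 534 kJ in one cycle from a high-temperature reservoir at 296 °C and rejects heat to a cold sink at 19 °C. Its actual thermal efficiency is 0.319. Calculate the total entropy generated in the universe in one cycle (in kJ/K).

ΔS_univ ≈ 0.307 kJ/K

T_H = 296 °C → 296 + 273.15 = 569.15 K.
T_C = 19 °C → 19 + 273.15 = 292.15 K.
W = η·Q_H = 0.319 × 534 = 170.3 kJ, so Q_C = Q_H − W = 363.7 kJ.
Reservoir entropy changes: ΔS_H = −Q_H/T_H = −534/569.15 = -0.9382 kJ/K and ΔS_C = +Q_C/T_C = 363.7/292.15 = 1.245 kJ/K.
ΔS_univ = −Q_H/T_H + Q_C/T_C = 0.307 kJ/K (> 0, since η = 0.319 < η_Carnot = 0.487).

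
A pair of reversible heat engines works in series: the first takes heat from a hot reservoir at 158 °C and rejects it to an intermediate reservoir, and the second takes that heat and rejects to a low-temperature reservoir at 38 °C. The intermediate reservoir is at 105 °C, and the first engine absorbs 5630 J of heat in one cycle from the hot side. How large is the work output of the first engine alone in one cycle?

T_H = 158 °C → 158 + 273.15 = 431.15 K.
T_C = 38 °C → 38 + 273.15 = 311.15 K.
T_m = 105 °C → 105 + 273.15 = 378.15 K.
First-stage efficiency η₁ = 1 − T_m/T_H = 1 − 378.15/431.15 = 0.1229.
W₁ = η₁·Q_H = 0.1229 × 5630 = 692 J.

W₁ ≈ 692 J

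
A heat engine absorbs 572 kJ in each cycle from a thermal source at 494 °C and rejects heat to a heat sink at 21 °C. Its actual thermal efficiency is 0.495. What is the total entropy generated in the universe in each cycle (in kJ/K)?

ΔS_univ ≈ 0.236 kJ/K

T_H = 494 °C → 494 + 273.15 = 767.15 K.
T_C = 21 °C → 21 + 273.15 = 294.15 K.
W = η·Q_H = 0.495 × 572 = 283.1 kJ, so Q_C = Q_H − W = 288.9 kJ.
Reservoir entropy changes: ΔS_H = −Q_H/T_H = −572/767.15 = -0.7456 kJ/K and ΔS_C = +Q_C/T_C = 288.9/294.15 = 0.9820 kJ/K.
ΔS_univ = −Q_H/T_H + Q_C/T_C = 0.236 kJ/K (> 0, since η = 0.495 < η_Carnot = 0.617).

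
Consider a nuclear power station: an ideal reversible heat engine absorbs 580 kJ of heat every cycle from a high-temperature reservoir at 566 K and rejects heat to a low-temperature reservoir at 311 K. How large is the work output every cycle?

W ≈ 261.3 kJ

Carnot efficiency: η = 1 − T_C/T_H = 1 − 311.00/566.00 = 0.4505.
W = η·Q_H = 0.4505 × 580 = 261.3 kJ.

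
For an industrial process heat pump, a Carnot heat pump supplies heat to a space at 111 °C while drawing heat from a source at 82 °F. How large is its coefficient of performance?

COP_HP ≈ 4.62

T_H = 111 °C → 111 + 273.15 = 384.15 K.
T_C = 82 °F → (82 − 32) × 5/9 = 27.78 °C = 300.93 K.
Reversible heating COP: COP_HP = T_H/(T_H − T_C) = 384.15/(384.15 − 300.93) = 4.62.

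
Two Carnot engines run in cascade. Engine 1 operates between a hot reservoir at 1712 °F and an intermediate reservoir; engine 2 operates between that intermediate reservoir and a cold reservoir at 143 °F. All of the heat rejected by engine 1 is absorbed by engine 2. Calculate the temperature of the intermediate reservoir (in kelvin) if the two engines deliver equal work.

T_H = 1712 °F → (1712 − 32) × 5/9 = 933.33 °C = 1206.48 K.
T_C = 143 °F → (143 − 32) × 5/9 = 61.67 °C = 334.82 K.
For reversible stages Q_m = Q_H·(T_m/T_H). Setting W₁ = Q_H(1 − T_m/T_H) equal to W₂ = Q_m(1 − T_C/T_m) = Q_H·(T_m − T_C)/T_H gives T_H − T_m = T_m − T_C, so T_m = (T_H + T_C)/2 = (1206.48 + 334.82)/2 = 771 K.

T_m ≈ 771 K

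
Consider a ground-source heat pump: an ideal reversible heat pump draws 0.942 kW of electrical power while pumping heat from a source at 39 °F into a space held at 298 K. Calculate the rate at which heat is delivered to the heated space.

Q̇_H ≈ 13.39 kW

T_C = 39 °F → (39 − 32) × 5/9 = 3.89 °C = 277.04 K.
COP_HP = T_H/(T_H − T_C) = 298.00/20.96 = 14.2168.
Q_H = COP_HP · W = 14.2168 × 0.942 = 13.39 kW.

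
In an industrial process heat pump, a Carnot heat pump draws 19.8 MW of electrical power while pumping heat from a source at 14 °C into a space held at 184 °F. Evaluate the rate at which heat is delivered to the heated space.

Q̇_H ≈ 100.5 MW

T_H = 184 °F → (184 − 32) × 5/9 = 84.44 °C = 357.59 K.
T_C = 14 °C → 14 + 273.15 = 287.15 K.
For a reversible heat pump, COP_HP = T_H/(T_H − T_C) = 357.59/70.44 = 5.0763.
Q_H = COP_HP · W = 5.0763 × 19.8 = 100.5 MW.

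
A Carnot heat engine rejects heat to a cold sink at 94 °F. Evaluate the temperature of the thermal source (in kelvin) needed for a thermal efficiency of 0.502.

T_H ≈ 617.7 K

T_C = 94 °F → (94 − 32) × 5/9 = 34.44 °C = 307.59 K.
From η = 1 − T_C/T_H, solving for T_H gives T_H = T_C/(1 − η) = 307.59/(1 − 0.502) = 617.7 K.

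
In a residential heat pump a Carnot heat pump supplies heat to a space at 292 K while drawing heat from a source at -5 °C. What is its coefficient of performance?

T_C = -5 °C → -5 + 273.15 = 268.15 K.
The Carnot heat-pump COP is COP_HP = T_H/(T_H − T_C) = 292.00/(292.00 − 268.15) = 12.2.

COP_HP ≈ 12.2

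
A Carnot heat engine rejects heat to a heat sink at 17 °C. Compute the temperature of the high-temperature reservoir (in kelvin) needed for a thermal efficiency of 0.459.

T_H ≈ 536 K

T_C = 17 °C → 17 + 273.15 = 290.15 K.
From η = 1 − T_C/T_H, solving for T_H gives T_H = T_C/(1 − η) = 290.15/(1 − 0.459) = 536 K.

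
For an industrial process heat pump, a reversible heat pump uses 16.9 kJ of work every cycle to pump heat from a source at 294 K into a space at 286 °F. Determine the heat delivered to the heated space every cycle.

T_H = 286 °F → (286 − 32) × 5/9 = 141.11 °C = 414.26 K.
The Carnot heat-pump COP is COP_HP = T_H/(T_H − T_C) = 414.26/120.26 = 3.4447.
Q_H = COP_HP · W = 3.4447 × 16.9 = 58.22 kJ.

Q_H ≈ 58.22 kJ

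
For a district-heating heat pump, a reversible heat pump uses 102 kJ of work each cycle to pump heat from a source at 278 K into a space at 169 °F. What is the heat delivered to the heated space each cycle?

T_H = 169 °F → (169 − 32) × 5/9 = 76.11 °C = 349.26 K.
The Carnot heat-pump COP is COP_HP = T_H/(T_H − T_C) = 349.26/71.26 = 4.9011.
Q_H = COP_HP · W = 4.9011 × 102 = 500 kJ.

Q_H ≈ 500 kJ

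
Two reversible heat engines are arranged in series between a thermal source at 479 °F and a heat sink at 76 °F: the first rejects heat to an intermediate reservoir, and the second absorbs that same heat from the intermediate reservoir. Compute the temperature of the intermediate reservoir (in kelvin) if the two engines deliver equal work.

T_m ≈ 410 K

T_H = 479 °F → (479 − 32) × 5/9 = 248.33 °C = 521.48 K.
T_C = 76 °F → (76 − 32) × 5/9 = 24.44 °C = 297.59 K.
For reversible stages Q_m = Q_H·(T_m/T_H). Setting W₁ = Q_H(1 − T_m/T_H) equal to W₂ = Q_m(1 − T_C/T_m) = Q_H·(T_m − T_C)/T_H gives T_H − T_m = T_m − T_C, so T_m = (T_H + T_C)/2 = (521.48 + 297.59)/2 = 410 K.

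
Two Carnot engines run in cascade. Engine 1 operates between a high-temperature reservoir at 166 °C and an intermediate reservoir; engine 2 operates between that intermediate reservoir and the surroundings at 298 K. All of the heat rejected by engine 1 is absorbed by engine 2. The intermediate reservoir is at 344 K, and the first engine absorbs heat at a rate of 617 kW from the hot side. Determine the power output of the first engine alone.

Ẇ₁ ≈ 134 kW

T_H = 166 °C → 166 + 273.15 = 439.15 K.
First-stage efficiency η₁ = 1 − T_m/T_H = 1 − 344.00/439.15 = 0.2167.
W₁ = η₁·Q_H = 0.2167 × 617 = 134 kW.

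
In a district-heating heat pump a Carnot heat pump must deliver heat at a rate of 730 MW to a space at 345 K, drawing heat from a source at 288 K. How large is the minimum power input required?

Ẇ_in ≈ 120.6 MW

For a reversible heat pump, COP_HP = T_H/(T_H − T_C) = 345.00/57.00 = 6.0526.
W = Q_H/COP_HP = 730/6.0526 = 120.6 MW.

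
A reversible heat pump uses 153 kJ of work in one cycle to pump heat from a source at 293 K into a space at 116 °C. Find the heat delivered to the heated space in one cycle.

Q_H ≈ 619 kJ

T_H = 116 °C → 116 + 273.15 = 389.15 K.
The Carnot heat-pump COP is COP_HP = T_H/(T_H − T_C) = 389.15/96.15 = 4.0473.
Q_H = COP_HP · W = 4.0473 × 153 = 619 kJ.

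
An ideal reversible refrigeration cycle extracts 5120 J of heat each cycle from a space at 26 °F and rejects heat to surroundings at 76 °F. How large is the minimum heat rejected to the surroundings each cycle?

T_H = 76 °F → (76 − 32) × 5/9 = 24.44 °C = 297.59 K.
T_C = 26 °F → (26 − 32) × 5/9 = -3.33 °C = 269.82 K.
For a reversible cycle Q_H/Q_C = T_H/T_C, so Q_H = Q_C·T_H/T_C = 5120 × 297.59/269.82 = 5650 J.

Q_H ≈ 5650 J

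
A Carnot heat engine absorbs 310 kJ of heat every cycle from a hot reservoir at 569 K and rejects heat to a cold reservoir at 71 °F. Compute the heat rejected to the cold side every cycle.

T_C = 71 °F → (71 − 32) × 5/9 = 21.67 °C = 294.82 K.
Since the cycle is reversible, η = 1 − T_C/T_H = 1 − 294.82/569.00 = 0.4819.
For a reversible cycle Q_C/Q_H = T_C/T_H, so Q_C = 310 × 294.82/569.00 = 161 kJ.

Q_C ≈ 161 kJ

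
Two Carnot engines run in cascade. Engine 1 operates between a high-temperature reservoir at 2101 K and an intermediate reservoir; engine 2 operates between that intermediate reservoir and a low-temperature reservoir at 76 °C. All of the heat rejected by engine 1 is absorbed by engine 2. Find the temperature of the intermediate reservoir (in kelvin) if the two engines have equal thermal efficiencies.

T_C = 76 °C → 76 + 273.15 = 349.15 K.
Equal efficiencies require 1 − T_m/T_H = 1 − T_C/T_m, i.e. T_m/T_H = T_C/T_m, so T_m = √(T_H·T_C) = √(2101.00 × 349.15) = 856 K.

T_m ≈ 856 K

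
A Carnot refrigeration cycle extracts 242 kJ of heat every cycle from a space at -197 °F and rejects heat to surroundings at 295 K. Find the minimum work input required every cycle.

W_in ≈ 247.2 kJ

T_C = -197 °F → (-197 − 32) × 5/9 = -127.22 °C = 145.93 K.
Carnot COP: COP_R = T_C/(T_H − T_C) = 145.93/149.07 = 0.9789.
W = Q_C/COP_R = 242/0.9789 = 247.2 kJ.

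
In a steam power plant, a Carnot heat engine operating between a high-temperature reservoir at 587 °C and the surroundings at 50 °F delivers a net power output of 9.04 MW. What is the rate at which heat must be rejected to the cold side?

T_H = 587 °C → 587 + 273.15 = 860.15 K.
T_C = 50 °F → (50 − 32) × 5/9 = 10.00 °C = 283.15 K.
The Carnot efficiency is η = 1 − T_C/T_H = 1 − 283.15/860.15 = 0.6708.
Since Q_C/Q_H = T_C/T_H and Q_H = W/η, Q_C = W·T_C/(T_H − T_C) = 9.04 × 283.15/577.00 = 4.44 MW.

Q̇_C ≈ 4.44 MW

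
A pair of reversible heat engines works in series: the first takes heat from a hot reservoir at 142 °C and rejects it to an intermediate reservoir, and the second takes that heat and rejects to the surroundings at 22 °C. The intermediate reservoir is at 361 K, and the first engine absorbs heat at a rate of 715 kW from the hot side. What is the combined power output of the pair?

Ẇ_total ≈ 206.7 kW

T_H = 142 °C → 142 + 273.15 = 415.15 K.
T_C = 22 °C → 22 + 273.15 = 295.15 K.
Two reversible stages in series are equivalent to a single Carnot engine between T_H and T_C, so η_total = 1 − T_C/T_H = 1 − 295.15/415.15 = 0.2891.
W_total = η_total · Q_H = 0.2891 × 715 = 206.7 kW.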